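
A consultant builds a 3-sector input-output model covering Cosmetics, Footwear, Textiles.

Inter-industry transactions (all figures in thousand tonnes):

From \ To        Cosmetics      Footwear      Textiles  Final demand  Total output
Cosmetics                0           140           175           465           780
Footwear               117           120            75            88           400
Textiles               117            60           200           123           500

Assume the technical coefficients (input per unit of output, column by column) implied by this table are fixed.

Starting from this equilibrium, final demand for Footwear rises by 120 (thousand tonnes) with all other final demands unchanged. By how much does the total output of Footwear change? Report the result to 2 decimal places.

Δx_F = 209.57

Technical coefficients a_ij = z_ij / X_j:
  a_CC = 0/780 = 0.00, a_FC = 117/780 = 0.15, a_TC = 117/780 = 0.15
  a_CF = 140/400 = 0.35, a_FF = 120/400 = 0.30, a_TF = 60/400 = 0.15
  a_CT = 175/500 = 0.35, a_FT = 75/500 = 0.15, a_TT = 200/500 = 0.40
I − A =
  [   1.00    -0.35    -0.35]
  [  -0.15     0.70    -0.15]
  [  -0.15    -0.15     0.60]
Cofactors of I−A, C_ij = (−1)^(i+j)·(minor ij) (rows/columns in the sector order above):
  C_11 = (0.70)(0.60) − (-0.15)(-0.15) = 0.3975
  C_12 = −[(-0.15)(0.60) − (-0.15)(-0.15)] = 0.1125
  C_13 = (-0.15)(-0.15) − (0.70)(-0.15) = 0.1275
  C_21 = −[(-0.35)(0.60) − (-0.35)(-0.15)] = 0.2625
  C_22 = (1.00)(0.60) − (-0.35)(-0.15) = 0.5475
  C_23 = −[(1.00)(-0.15) − (-0.35)(-0.15)] = 0.2025
  C_31 = (-0.35)(-0.15) − (-0.35)(0.70) = 0.2975
  C_32 = −[(1.00)(-0.15) − (-0.35)(-0.15)] = 0.2025
  C_33 = (1.00)(0.70) − (-0.35)(-0.15) = 0.6475
det(I−A) = Σ_j (I−A)_1j·C_1j = (1.00)(0.3975) + (-0.35)(0.1125) + (-0.35)(0.1275) = 0.3135
adj(I−A) = Cᵀ =
  [ 0.3975   0.2625   0.2975]
  [ 0.1125   0.5475   0.2025]
  [ 0.1275   0.2025   0.6475]
(I − A)⁻¹ = adj(I−A) / det(I−A) ≈
  [   1.2679     0.8373     0.9490]
  [   0.3589     1.7464     0.6459]
  [   0.4067     0.6459     2.0654]
Δx = (I − A)⁻¹ Δd with Δd having +120 in the Footwear component and 0 elsewhere.
So Δx_F = L_FF · (+120), where L_FF = adj(I−A)_FF / det(I−A) = 0.5475 / 0.3135.
Δx_F = 0.5475 × (+120) / 0.3135 = 65.70 / 0.3135 ≈ 209.57.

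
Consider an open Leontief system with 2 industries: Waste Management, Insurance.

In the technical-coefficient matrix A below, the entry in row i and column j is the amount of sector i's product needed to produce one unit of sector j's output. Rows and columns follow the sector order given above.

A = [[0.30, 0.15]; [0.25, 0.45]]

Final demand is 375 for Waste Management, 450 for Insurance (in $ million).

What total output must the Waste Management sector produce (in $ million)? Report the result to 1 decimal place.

x_1 = 787.8

I − A =
  [   0.70    -0.15]
  [  -0.25     0.55]
det(I−A) = (0.70)(0.55) − (-0.15)(-0.25) = 0.3475
adj(I−A) = [[0.55, 0.15], [0.25, 0.70]]
(I − A)⁻¹ = adj(I−A) / det(I−A) ≈
  [   1.5827     0.4317]
  [   0.7194     2.0144]
x = (I − A)⁻¹ d = adj(I−A)·d / det(I−A), with det(I−A) = 0.3475:
  x_1 = (0.55·375 + 0.15·450) / 0.3475 = 273.75 / 0.3475 ≈ 787.8
  x_2 = (0.25·375 + 0.70·450) / 0.3475 = 408.75 / 0.3475 ≈ 1176.3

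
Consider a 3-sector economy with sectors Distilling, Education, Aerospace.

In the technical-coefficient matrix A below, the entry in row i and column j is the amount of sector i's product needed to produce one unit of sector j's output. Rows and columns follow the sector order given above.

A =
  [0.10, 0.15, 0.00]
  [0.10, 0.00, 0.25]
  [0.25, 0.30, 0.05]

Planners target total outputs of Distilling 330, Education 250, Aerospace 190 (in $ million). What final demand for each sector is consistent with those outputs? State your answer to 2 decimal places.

d_D = 259.50, d_E = 169.50, d_A = 23.00

I − A =
  [   0.90    -0.15     0.00]
  [  -0.10     1.00    -0.25]
  [  -0.25    -0.30     0.95]
d = (I − A) x:
  d_D = (+0.90)·330 + (-0.15)·250 + (+0.00)·190 = 259.50
  d_E = (-0.10)·330 + (+1.00)·250 + (-0.25)·190 = 169.50
  d_A = (-0.25)·330 + (-0.30)·250 + (+0.95)·190 = 23.00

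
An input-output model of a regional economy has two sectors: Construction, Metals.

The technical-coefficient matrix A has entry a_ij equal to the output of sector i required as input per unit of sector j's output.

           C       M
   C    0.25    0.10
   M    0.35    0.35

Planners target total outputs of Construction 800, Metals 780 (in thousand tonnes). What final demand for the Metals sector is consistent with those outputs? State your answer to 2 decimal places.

d_M = 227.00

I − A =
  [   0.75    -0.10]
  [  -0.35     0.65]
d = (I − A) x:
  d_C = (+0.75)·800 + (-0.10)·780 = 522.00
  d_M = (-0.35)·800 + (+0.65)·780 = 227.00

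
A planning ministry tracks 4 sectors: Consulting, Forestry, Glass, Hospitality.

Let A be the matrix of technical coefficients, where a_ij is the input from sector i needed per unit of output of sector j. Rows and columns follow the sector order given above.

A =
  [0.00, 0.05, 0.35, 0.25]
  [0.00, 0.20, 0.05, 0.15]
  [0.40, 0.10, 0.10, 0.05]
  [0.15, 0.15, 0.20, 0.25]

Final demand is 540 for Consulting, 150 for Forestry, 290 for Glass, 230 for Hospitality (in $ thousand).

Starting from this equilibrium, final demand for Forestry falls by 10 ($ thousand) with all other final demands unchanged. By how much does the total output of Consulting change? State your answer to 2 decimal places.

I − A =
  [   1.00    -0.05    -0.35    -0.25]
  [   0.00     0.80    -0.05    -0.15]
  [  -0.40    -0.10     0.90    -0.05]
  [  -0.15    -0.15    -0.20     0.75]
Compute the cofactors C_ij = (−1)^(i+j)·(3×3 minor ij) of I−A; the adjugate is their transpose:
adj(I−A) = Cᵀ =
  [ 0.504625   0.100875   0.247375   0.204875]
  [ 0.047625   0.503625   0.073500   0.121500]
  [ 0.239250   0.109125   0.546375   0.138000]
  [ 0.174250   0.150000   0.209875   0.602000]
det(I−A) = Σ_j (I−A)_1j·C_1j = (1.00)(0.504625) + (-0.05)(0.047625) + (-0.35)(0.239250) + (-0.25)(0.174250) = 0.37494375
(I − A)⁻¹ = adj(I−A) / det(I−A) ≈
  [   1.3459     0.2690     0.6598     0.5464]
  [   0.1270     1.3432     0.1960     0.3240]
  [   0.6381     0.2910     1.4572     0.3681]
  [   0.4647     0.4001     0.5598     1.6056]
Δx = (I − A)⁻¹ Δd with Δd having -10 in the Forestry component and 0 elsewhere.
So Δx_1 = L_12 · (-10), where L_12 = adj(I−A)_12 / det(I−A) = 0.100875 / 0.37494375.
Δx_1 = 0.100875 × (-10) / 0.37494375 = -1.00875 / 0.37494375 ≈ -2.69.

Δx_1 = -2.69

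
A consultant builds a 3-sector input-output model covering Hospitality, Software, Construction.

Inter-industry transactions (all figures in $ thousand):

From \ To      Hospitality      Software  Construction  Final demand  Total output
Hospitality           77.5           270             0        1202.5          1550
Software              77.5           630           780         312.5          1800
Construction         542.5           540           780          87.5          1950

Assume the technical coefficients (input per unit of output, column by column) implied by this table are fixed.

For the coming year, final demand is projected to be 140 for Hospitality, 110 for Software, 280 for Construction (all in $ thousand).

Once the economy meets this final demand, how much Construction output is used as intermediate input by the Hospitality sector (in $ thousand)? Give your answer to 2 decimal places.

Technical coefficients a_ij = z_ij / X_j:
  a_11 = 77.5/1550 = 0.05, a_21 = 77.5/1550 = 0.05, a_31 = 542.5/1550 = 0.35
  a_12 = 270/1800 = 0.15, a_22 = 630/1800 = 0.35, a_32 = 540/1800 = 0.30
  a_13 = 0/1950 = 0.00, a_23 = 780/1950 = 0.40, a_33 = 780/1950 = 0.40
I − A =
  [   0.95    -0.15     0.00]
  [  -0.05     0.65    -0.40]
  [  -0.35    -0.30     0.60]
Cofactors of I−A, C_ij = (−1)^(i+j)·(minor ij) (rows/columns in the sector order above):
  C_11 = (0.65)(0.60) − (-0.40)(-0.30) = 0.2700
  C_12 = −[(-0.05)(0.60) − (-0.40)(-0.35)] = 0.1700
  C_13 = (-0.05)(-0.30) − (0.65)(-0.35) = 0.2425
  C_21 = −[(-0.15)(0.60) − (0.00)(-0.30)] = 0.0900
  C_22 = (0.95)(0.60) − (0.00)(-0.35) = 0.5700
  C_23 = −[(0.95)(-0.30) − (-0.15)(-0.35)] = 0.3375
  C_31 = (-0.15)(-0.40) − (0.00)(0.65) = 0.0600
  C_32 = −[(0.95)(-0.40) − (0.00)(-0.05)] = 0.3800
  C_33 = (0.95)(0.65) − (-0.15)(-0.05) = 0.6100
det(I−A) = Σ_j (I−A)_1j·C_1j = (0.95)(0.2700) + (-0.15)(0.1700) + (0.00)(0.2425) = 0.2310
adj(I−A) = Cᵀ =
  [ 0.2700   0.0900   0.0600]
  [ 0.1700   0.5700   0.3800]
  [ 0.2425   0.3375   0.6100]
(I − A)⁻¹ = adj(I−A) / det(I−A) ≈
  [   1.1688     0.3896     0.2597]
  [   0.7359     2.4675     1.6450]
  [   1.0498     1.4610     2.6407]
First solve x = (I − A)⁻¹ d = adj(I−A)·d / det(I−A); in particular x_1 = (0.2700·140 + 0.0900·110 + 0.0600·280) / 0.2310 = 64.50 / 0.2310 ≈ 279.2208.
Intermediate flow from 3 to 1: z_31 = a_31 · x_1 = 0.35 × 64.50 / 0.2310 = 22.575 / 0.2310 ≈ 97.73.

z_31 = 97.73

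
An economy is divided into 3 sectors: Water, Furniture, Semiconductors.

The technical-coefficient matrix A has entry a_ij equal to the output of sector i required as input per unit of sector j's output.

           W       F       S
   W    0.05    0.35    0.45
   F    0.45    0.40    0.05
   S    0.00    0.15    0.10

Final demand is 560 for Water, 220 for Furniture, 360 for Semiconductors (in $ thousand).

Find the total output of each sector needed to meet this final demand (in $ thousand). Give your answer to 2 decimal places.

x_W = 1455.73, x_F = 1512.81, x_S = 652.13

I − A =
  [   0.95    -0.35    -0.45]
  [  -0.45     0.60    -0.05]
  [   0.00    -0.15     0.90]
Cofactors of I−A, C_ij = (−1)^(i+j)·(minor ij) (rows/columns in the sector order above):
  C_11 = (0.60)(0.90) − (-0.05)(-0.15) = 0.5325
  C_12 = −[(-0.45)(0.90) − (-0.05)(0.00)] = 0.4050
  C_13 = (-0.45)(-0.15) − (0.60)(0.00) = 0.0675
  C_21 = −[(-0.35)(0.90) − (-0.45)(-0.15)] = 0.3825
  C_22 = (0.95)(0.90) − (-0.45)(0.00) = 0.8550
  C_23 = −[(0.95)(-0.15) − (-0.35)(0.00)] = 0.1425
  C_31 = (-0.35)(-0.05) − (-0.45)(0.60) = 0.2875
  C_32 = −[(0.95)(-0.05) − (-0.45)(-0.45)] = 0.2500
  C_33 = (0.95)(0.60) − (-0.35)(-0.45) = 0.4125
det(I−A) = Σ_j (I−A)_1j·C_1j = (0.95)(0.5325) + (-0.35)(0.4050) + (-0.45)(0.0675) = 0.33375
adj(I−A) = Cᵀ =
  [ 0.5325   0.3825   0.2875]
  [ 0.4050   0.8550   0.2500]
  [ 0.0675   0.1425   0.4125]
(I − A)⁻¹ = adj(I−A) / det(I−A) ≈
  [   1.5955     1.1461     0.8614]
  [   1.2135     2.5618     0.7491]
  [   0.2022     0.4270     1.2360]
x = (I − A)⁻¹ d = adj(I−A)·d / det(I−A), with det(I−A) = 0.33375:
  x_W = (0.5325·560 + 0.3825·220 + 0.2875·360) / 0.33375 = 485.85 / 0.33375 ≈ 1455.73
  x_F = (0.4050·560 + 0.8550·220 + 0.2500·360) / 0.33375 = 504.90 / 0.33375 ≈ 1512.81
  x_S = (0.0675·560 + 0.1425·220 + 0.4125·360) / 0.33375 = 217.65 / 0.33375 ≈ 652.13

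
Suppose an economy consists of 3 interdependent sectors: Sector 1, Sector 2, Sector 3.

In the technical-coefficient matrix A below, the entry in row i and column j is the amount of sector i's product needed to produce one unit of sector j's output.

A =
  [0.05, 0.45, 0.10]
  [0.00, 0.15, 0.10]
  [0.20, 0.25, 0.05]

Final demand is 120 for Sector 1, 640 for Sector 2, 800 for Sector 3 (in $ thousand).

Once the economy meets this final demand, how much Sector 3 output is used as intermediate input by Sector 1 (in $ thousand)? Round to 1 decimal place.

I − A =
  [   0.95    -0.45    -0.10]
  [   0.00     0.85    -0.10]
  [  -0.20    -0.25     0.95]
Cofactors of I−A, C_ij = (−1)^(i+j)·(minor ij) (rows/columns in the sector order above):
  C_11 = (0.85)(0.95) − (-0.10)(-0.25) = 0.7825
  C_12 = −[(0.00)(0.95) − (-0.10)(-0.20)] = 0.0200
  C_13 = (0.00)(-0.25) − (0.85)(-0.20) = 0.1700
  C_21 = −[(-0.45)(0.95) − (-0.10)(-0.25)] = 0.4525
  C_22 = (0.95)(0.95) − (-0.10)(-0.20) = 0.8825
  C_23 = −[(0.95)(-0.25) − (-0.45)(-0.20)] = 0.3275
  C_31 = (-0.45)(-0.10) − (-0.10)(0.85) = 0.1300
  C_32 = −[(0.95)(-0.10) − (-0.10)(0.00)] = 0.0950
  C_33 = (0.95)(0.85) − (-0.45)(0.00) = 0.8075
det(I−A) = Σ_j (I−A)_1j·C_1j = (0.95)(0.7825) + (-0.45)(0.0200) + (-0.10)(0.1700) = 0.717375
adj(I−A) = Cᵀ =
  [ 0.7825   0.4525   0.1300]
  [ 0.0200   0.8825   0.0950]
  [ 0.1700   0.3275   0.8075]
(I − A)⁻¹ = adj(I−A) / det(I−A) ≈
  [   1.0908     0.6308     0.1812]
  [   0.0279     1.2302     0.1324]
  [   0.2370     0.4565     1.1256]
First solve x = (I − A)⁻¹ d = adj(I−A)·d / det(I−A); in particular x_1 = (0.7825·120 + 0.4525·640 + 0.1300·800) / 0.717375 = 487.50 / 0.717375 ≈ 679.561.
Intermediate flow from 3 to 1: z_31 = a_31 · x_1 = 0.20 × 487.50 / 0.717375 = 97.50 / 0.717375 ≈ 135.9.

z_31 = 135.9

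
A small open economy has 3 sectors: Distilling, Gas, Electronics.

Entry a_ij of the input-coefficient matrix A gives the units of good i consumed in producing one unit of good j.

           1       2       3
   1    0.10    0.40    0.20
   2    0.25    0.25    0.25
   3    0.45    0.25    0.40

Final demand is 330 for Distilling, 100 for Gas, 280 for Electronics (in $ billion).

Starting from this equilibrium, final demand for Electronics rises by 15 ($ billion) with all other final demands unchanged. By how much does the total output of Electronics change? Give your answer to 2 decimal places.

Δx_3 = 52.67

I − A =
  [   0.90    -0.40    -0.20]
  [  -0.25     0.75    -0.25]
  [  -0.45    -0.25     0.60]
Cofactors of I−A, C_ij = (−1)^(i+j)·(minor ij) (rows/columns in the sector order above):
  C_11 = (0.75)(0.60) − (-0.25)(-0.25) = 0.3875
  C_12 = −[(-0.25)(0.60) − (-0.25)(-0.45)] = 0.2625
  C_13 = (-0.25)(-0.25) − (0.75)(-0.45) = 0.4000
  C_21 = −[(-0.40)(0.60) − (-0.20)(-0.25)] = 0.2900
  C_22 = (0.90)(0.60) − (-0.20)(-0.45) = 0.4500
  C_23 = −[(0.90)(-0.25) − (-0.40)(-0.45)] = 0.4050
  C_31 = (-0.40)(-0.25) − (-0.20)(0.75) = 0.2500
  C_32 = −[(0.90)(-0.25) − (-0.20)(-0.25)] = 0.2750
  C_33 = (0.90)(0.75) − (-0.40)(-0.25) = 0.5750
det(I−A) = Σ_j (I−A)_1j·C_1j = (0.90)(0.3875) + (-0.40)(0.2625) + (-0.20)(0.4000) = 0.16375
adj(I−A) = Cᵀ =
  [ 0.3875   0.2900   0.2500]
  [ 0.2625   0.4500   0.2750]
  [ 0.4000   0.4050   0.5750]
(I − A)⁻¹ = adj(I−A) / det(I−A) ≈
  [   2.3664     1.7710     1.5267]
  [   1.6031     2.7481     1.6794]
  [   2.4427     2.4733     3.5115]
Δx = (I − A)⁻¹ Δd with Δd having +15 in the Electronics component and 0 elsewhere.
So Δx_3 = L_33 · (+15), where L_33 = adj(I−A)_33 / det(I−A) = 0.5750 / 0.16375.
Δx_3 = 0.5750 × (+15) / 0.16375 = 8.625 / 0.16375 ≈ 52.67.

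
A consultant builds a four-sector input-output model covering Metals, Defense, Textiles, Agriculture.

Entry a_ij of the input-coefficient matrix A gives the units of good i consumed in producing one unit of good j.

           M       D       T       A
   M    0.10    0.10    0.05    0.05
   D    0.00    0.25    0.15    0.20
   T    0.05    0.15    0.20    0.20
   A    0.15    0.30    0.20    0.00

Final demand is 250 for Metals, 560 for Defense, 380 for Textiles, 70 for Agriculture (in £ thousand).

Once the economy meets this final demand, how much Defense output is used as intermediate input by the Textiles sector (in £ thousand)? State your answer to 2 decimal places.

z_DT = 130.69

I − A =
  [   0.90    -0.10    -0.05    -0.05]
  [   0.00     0.75    -0.15    -0.20]
  [  -0.05    -0.15     0.80    -0.20]
  [  -0.15    -0.30    -0.20     1.00]
Compute the cofactors C_ij = (−1)^(i+j)·(3×3 minor ij) of I−A; the adjugate is their transpose:
adj(I−A) = Cᵀ =
  [ 0.484500   0.100000   0.063250   0.056875]
  [ 0.038000   0.673500   0.171375   0.170875]
  [ 0.061500   0.196625   0.612375   0.164875]
  [ 0.096375   0.256375   0.183375   0.517125]
det(I−A) = Σ_j (I−A)_1j·C_1j = (0.90)(0.484500) + (-0.10)(0.038000) + (-0.05)(0.061500) + (-0.05)(0.096375) = 0.42435625
(I − A)⁻¹ = adj(I−A) / det(I−A) ≈
  [   1.1417     0.2357     0.1490     0.1340]
  [   0.0895     1.5871     0.4038     0.4027]
  [   0.1449     0.4633     1.4431     0.3885]
  [   0.2271     0.6042     0.4321     1.2186]
First solve x = (I − A)⁻¹ d = adj(I−A)·d / det(I−A); in particular x_T = (0.061500·250 + 0.196625·560 + 0.612375·380 + 0.164875·70) / 0.42435625 = 369.72875 / 0.42435625 ≈ 871.2697.
Intermediate flow from D to T: z_DT = a_DT · x_T = 0.15 × 369.72875 / 0.42435625 = 55.4593125 / 0.42435625 ≈ 130.69.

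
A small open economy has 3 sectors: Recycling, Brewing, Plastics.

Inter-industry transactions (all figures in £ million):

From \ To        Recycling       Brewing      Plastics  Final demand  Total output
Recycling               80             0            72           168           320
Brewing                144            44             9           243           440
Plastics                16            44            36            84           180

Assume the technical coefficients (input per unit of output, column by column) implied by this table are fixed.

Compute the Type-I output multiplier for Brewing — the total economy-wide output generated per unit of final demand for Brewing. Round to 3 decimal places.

m_2 = 1.389

Technical coefficients a_ij = z_ij / X_j:
  a_11 = 80/320 = 0.25, a_21 = 144/320 = 0.45, a_31 = 16/320 = 0.05
  a_12 = 0/440 = 0.00, a_22 = 44/440 = 0.10, a_32 = 44/440 = 0.10
  a_13 = 72/180 = 0.40, a_23 = 9/180 = 0.05, a_33 = 36/180 = 0.20
I − A =
  [   0.75     0.00    -0.40]
  [  -0.45     0.90    -0.05]
  [  -0.05    -0.10     0.80]
Cofactors of I−A, C_ij = (−1)^(i+j)·(minor ij) (rows/columns in the sector order above):
  C_11 = (0.90)(0.80) − (-0.05)(-0.10) = 0.7150
  C_12 = −[(-0.45)(0.80) − (-0.05)(-0.05)] = 0.3625
  C_13 = (-0.45)(-0.10) − (0.90)(-0.05) = 0.0900
  C_21 = −[(0.00)(0.80) − (-0.40)(-0.10)] = 0.0400
  C_22 = (0.75)(0.80) − (-0.40)(-0.05) = 0.5800
  C_23 = −[(0.75)(-0.10) − (0.00)(-0.05)] = 0.0750
  C_31 = (0.00)(-0.05) − (-0.40)(0.90) = 0.3600
  C_32 = −[(0.75)(-0.05) − (-0.40)(-0.45)] = 0.2175
  C_33 = (0.75)(0.90) − (0.00)(-0.45) = 0.6750
det(I−A) = Σ_j (I−A)_1j·C_1j = (0.75)(0.7150) + (0.00)(0.3625) + (-0.40)(0.0900) = 0.50025
adj(I−A) = Cᵀ =
  [ 0.7150   0.0400   0.3600]
  [ 0.3625   0.5800   0.2175]
  [ 0.0900   0.0750   0.6750]
(I − A)⁻¹ = adj(I−A) / det(I−A) ≈
  [   1.4293     0.0800     0.7196]
  [   0.7246     1.1594     0.4348]
  [   0.1799     0.1499     1.3493]
The output multiplier for sector j is the column-j sum of the Leontief inverse (I − A)⁻¹ = adj(I−A) / det(I−A).
Column 2 of adj(I−A): (0.0400, 0.5800, 0.0750); det(I−A) = 0.50025.
m_2 = (0.0400 + 0.5800 + 0.0750) / 0.50025 = 0.695 / 0.50025 ≈ 1.389.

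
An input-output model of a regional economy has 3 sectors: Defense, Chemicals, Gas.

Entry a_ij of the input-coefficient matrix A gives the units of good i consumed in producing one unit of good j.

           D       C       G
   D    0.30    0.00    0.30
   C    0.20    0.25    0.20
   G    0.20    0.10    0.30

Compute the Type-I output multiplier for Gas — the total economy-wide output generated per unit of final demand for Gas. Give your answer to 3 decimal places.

I − A =
  [   0.70     0.00    -0.30]
  [  -0.20     0.75    -0.20]
  [  -0.20    -0.10     0.70]
Cofactors of I−A, C_ij = (−1)^(i+j)·(minor ij) (rows/columns in the sector order above):
  C_11 = (0.75)(0.70) − (-0.20)(-0.10) = 0.5050
  C_12 = −[(-0.20)(0.70) − (-0.20)(-0.20)] = 0.1800
  C_13 = (-0.20)(-0.10) − (0.75)(-0.20) = 0.1700
  C_21 = −[(0.00)(0.70) − (-0.30)(-0.10)] = 0.0300
  C_22 = (0.70)(0.70) − (-0.30)(-0.20) = 0.4300
  C_23 = −[(0.70)(-0.10) − (0.00)(-0.20)] = 0.0700
  C_31 = (0.00)(-0.20) − (-0.30)(0.75) = 0.2250
  C_32 = −[(0.70)(-0.20) − (-0.30)(-0.20)] = 0.2000
  C_33 = (0.70)(0.75) − (0.00)(-0.20) = 0.5250
det(I−A) = Σ_j (I−A)_1j·C_1j = (0.70)(0.5050) + (0.00)(0.1800) + (-0.30)(0.1700) = 0.3025
adj(I−A) = Cᵀ =
  [ 0.5050   0.0300   0.2250]
  [ 0.1800   0.4300   0.2000]
  [ 0.1700   0.0700   0.5250]
(I − A)⁻¹ = adj(I−A) / det(I−A) ≈
  [   1.6694     0.0992     0.7438]
  [   0.5950     1.4215     0.6612]
  [   0.5620     0.2314     1.7355]
The output multiplier for sector j is the column-j sum of the Leontief inverse (I − A)⁻¹ = adj(I−A) / det(I−A).
Column G of adj(I−A): (0.2250, 0.2000, 0.5250); det(I−A) = 0.3025.
m_G = (0.2250 + 0.2000 + 0.5250) / 0.3025 = 0.95 / 0.3025 ≈ 3.140.

m_G = 3.140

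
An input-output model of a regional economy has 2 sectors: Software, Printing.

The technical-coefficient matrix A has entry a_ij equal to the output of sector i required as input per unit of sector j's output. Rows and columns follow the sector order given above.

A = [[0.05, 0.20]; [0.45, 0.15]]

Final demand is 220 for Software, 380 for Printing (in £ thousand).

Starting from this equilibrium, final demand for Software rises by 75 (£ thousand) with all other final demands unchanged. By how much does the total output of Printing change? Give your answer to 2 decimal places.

Δx_2 = 47.04

I − A =
  [   0.95    -0.20]
  [  -0.45     0.85]
det(I−A) = (0.95)(0.85) − (-0.20)(-0.45) = 0.7175
adj(I−A) = [[0.85, 0.20], [0.45, 0.95]]
(I − A)⁻¹ = adj(I−A) / det(I−A) ≈
  [   1.1847     0.2787]
  [   0.6272     1.3240]
Δx = (I − A)⁻¹ Δd with Δd having +75 in the Software component and 0 elsewhere.
So Δx_2 = L_21 · (+75), where L_21 = adj(I−A)_21 / det(I−A) = 0.45 / 0.7175.
Δx_2 = 0.45 × (+75) / 0.7175 = 33.75 / 0.7175 ≈ 47.04.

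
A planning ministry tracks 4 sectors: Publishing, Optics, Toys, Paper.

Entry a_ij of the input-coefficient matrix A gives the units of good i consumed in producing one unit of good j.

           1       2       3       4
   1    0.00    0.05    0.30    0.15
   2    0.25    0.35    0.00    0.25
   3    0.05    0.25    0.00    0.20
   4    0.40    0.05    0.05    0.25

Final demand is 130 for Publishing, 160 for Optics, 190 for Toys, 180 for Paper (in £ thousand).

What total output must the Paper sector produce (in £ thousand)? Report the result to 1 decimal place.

I − A =
  [   1.00    -0.05    -0.30    -0.15]
  [  -0.25     0.65     0.00    -0.25]
  [  -0.05    -0.25     1.00    -0.20]
  [  -0.40    -0.05    -0.05     0.75]
Compute the cofactors C_ij = (−1)^(i+j)·(3×3 minor ij) of I−A; the adjugate is their transpose:
adj(I−A) = Cᵀ =
  [ 0.465375   0.105625   0.148000   0.167750]
  [ 0.285625   0.644375   0.100625   0.298750]
  [ 0.150125   0.188750   0.419750   0.204875]
  [ 0.277250   0.111875   0.113625   0.609000]
det(I−A) = Σ_j (I−A)_1j·C_1j = (1.00)(0.465375) + (-0.05)(0.285625) + (-0.30)(0.150125) + (-0.15)(0.277250) = 0.36446875
(I − A)⁻¹ = adj(I−A) / det(I−A) ≈
  [   1.2769     0.2898     0.4061     0.4603]
  [   0.7837     1.7680     0.2761     0.8197]
  [   0.4119     0.5179     1.1517     0.5621]
  [   0.7607     0.3070     0.3118     1.6709]
x = (I − A)⁻¹ d = adj(I−A)·d / det(I−A), with det(I−A) = 0.36446875:
  x_1 = (0.465375·130 + 0.105625·160 + 0.148000·190 + 0.167750·180) / 0.36446875 = 135.71375 / 0.36446875 ≈ 372.4
  x_2 = (0.285625·130 + 0.644375·160 + 0.100625·190 + 0.298750·180) / 0.36446875 = 213.125 / 0.36446875 ≈ 584.8
  x_3 = (0.150125·130 + 0.188750·160 + 0.419750·190 + 0.204875·180) / 0.36446875 = 166.34625 / 0.36446875 ≈ 456.4
  x_4 = (0.277250·130 + 0.111875·160 + 0.113625·190 + 0.609000·180) / 0.36446875 = 185.15125 / 0.36446875 ≈ 508.0

x_4 = 508.0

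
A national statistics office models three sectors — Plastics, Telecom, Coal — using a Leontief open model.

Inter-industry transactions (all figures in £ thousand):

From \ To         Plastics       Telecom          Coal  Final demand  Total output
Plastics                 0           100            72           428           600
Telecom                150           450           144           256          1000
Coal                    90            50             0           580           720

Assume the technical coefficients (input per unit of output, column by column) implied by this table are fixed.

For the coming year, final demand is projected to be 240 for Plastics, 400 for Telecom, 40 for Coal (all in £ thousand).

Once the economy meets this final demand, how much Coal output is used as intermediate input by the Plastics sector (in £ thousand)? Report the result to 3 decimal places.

Technical coefficients a_ij = z_ij / X_j:
  a_11 = 0/600 = 0.00, a_21 = 150/600 = 0.25, a_31 = 90/600 = 0.15
  a_12 = 100/1000 = 0.10, a_22 = 450/1000 = 0.45, a_32 = 50/1000 = 0.05
  a_13 = 72/720 = 0.10, a_23 = 144/720 = 0.20, a_33 = 0/720 = 0.00
I − A =
  [   1.00    -0.10    -0.10]
  [  -0.25     0.55    -0.20]
  [  -0.15    -0.05     1.00]
Cofactors of I−A, C_ij = (−1)^(i+j)·(minor ij) (rows/columns in the sector order above):
  C_11 = (0.55)(1.00) − (-0.20)(-0.05) = 0.5400
  C_12 = −[(-0.25)(1.00) − (-0.20)(-0.15)] = 0.2800
  C_13 = (-0.25)(-0.05) − (0.55)(-0.15) = 0.0950
  C_21 = −[(-0.10)(1.00) − (-0.10)(-0.05)] = 0.1050
  C_22 = (1.00)(1.00) − (-0.10)(-0.15) = 0.9850
  C_23 = −[(1.00)(-0.05) − (-0.10)(-0.15)] = 0.0650
  C_31 = (-0.10)(-0.20) − (-0.10)(0.55) = 0.0750
  C_32 = −[(1.00)(-0.20) − (-0.10)(-0.25)] = 0.2250
  C_33 = (1.00)(0.55) − (-0.10)(-0.25) = 0.5250
det(I−A) = Σ_j (I−A)_1j·C_1j = (1.00)(0.5400) + (-0.10)(0.2800) + (-0.10)(0.0950) = 0.5025
adj(I−A) = Cᵀ =
  [ 0.5400   0.1050   0.0750]
  [ 0.2800   0.9850   0.2250]
  [ 0.0950   0.0650   0.5250]
(I − A)⁻¹ = adj(I−A) / det(I−A) ≈
  [   1.0746     0.2090     0.1493]
  [   0.5572     1.9602     0.4478]
  [   0.1891     0.1294     1.0448]
First solve x = (I − A)⁻¹ d = adj(I−A)·d / det(I−A); in particular x_1 = (0.5400·240 + 0.1050·400 + 0.0750·40) / 0.5025 = 174.60 / 0.5025 ≈ 347.46269.
Intermediate flow from 3 to 1: z_31 = a_31 · x_1 = 0.15 × 174.60 / 0.5025 = 26.19 / 0.5025 ≈ 52.119.

z_31 = 52.119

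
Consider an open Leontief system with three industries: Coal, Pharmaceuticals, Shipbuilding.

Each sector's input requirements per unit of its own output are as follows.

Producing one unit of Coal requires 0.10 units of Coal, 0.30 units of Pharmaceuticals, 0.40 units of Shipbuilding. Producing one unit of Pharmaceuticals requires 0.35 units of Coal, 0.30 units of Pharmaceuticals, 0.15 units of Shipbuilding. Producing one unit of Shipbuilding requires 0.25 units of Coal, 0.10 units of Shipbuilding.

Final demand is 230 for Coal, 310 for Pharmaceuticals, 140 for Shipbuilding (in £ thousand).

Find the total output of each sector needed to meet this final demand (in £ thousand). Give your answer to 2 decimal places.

I − A =
  [   0.90    -0.35    -0.25]
  [  -0.30     0.70     0.00]
  [  -0.40    -0.15     0.90]
Cofactors of I−A, C_ij = (−1)^(i+j)·(minor ij) (rows/columns in the sector order above):
  C_11 = (0.70)(0.90) − (0.00)(-0.15) = 0.6300
  C_12 = −[(-0.30)(0.90) − (0.00)(-0.40)] = 0.2700
  C_13 = (-0.30)(-0.15) − (0.70)(-0.40) = 0.3250
  C_21 = −[(-0.35)(0.90) − (-0.25)(-0.15)] = 0.3525
  C_22 = (0.90)(0.90) − (-0.25)(-0.40) = 0.7100
  C_23 = −[(0.90)(-0.15) − (-0.35)(-0.40)] = 0.2750
  C_31 = (-0.35)(0.00) − (-0.25)(0.70) = 0.1750
  C_32 = −[(0.90)(0.00) − (-0.25)(-0.30)] = 0.0750
  C_33 = (0.90)(0.70) − (-0.35)(-0.30) = 0.5250
det(I−A) = Σ_j (I−A)_1j·C_1j = (0.90)(0.6300) + (-0.35)(0.2700) + (-0.25)(0.3250) = 0.39125
adj(I−A) = Cᵀ =
  [ 0.6300   0.3525   0.1750]
  [ 0.2700   0.7100   0.0750]
  [ 0.3250   0.2750   0.5250]
(I − A)⁻¹ = adj(I−A) / det(I−A) ≈
  [   1.6102     0.9010     0.4473]
  [   0.6901     1.8147     0.1917]
  [   0.8307     0.7029     1.3419]
x = (I − A)⁻¹ d = adj(I−A)·d / det(I−A), with det(I−A) = 0.39125:
  x_1 = (0.6300·230 + 0.3525·310 + 0.1750·140) / 0.39125 = 278.675 / 0.39125 ≈ 712.27
  x_2 = (0.2700·230 + 0.7100·310 + 0.0750·140) / 0.39125 = 292.70 / 0.39125 ≈ 748.12
  x_3 = (0.3250·230 + 0.2750·310 + 0.5250·140) / 0.39125 = 233.50 / 0.39125 ≈ 596.81

x_1 = 712.27, x_2 = 748.12, x_3 = 596.81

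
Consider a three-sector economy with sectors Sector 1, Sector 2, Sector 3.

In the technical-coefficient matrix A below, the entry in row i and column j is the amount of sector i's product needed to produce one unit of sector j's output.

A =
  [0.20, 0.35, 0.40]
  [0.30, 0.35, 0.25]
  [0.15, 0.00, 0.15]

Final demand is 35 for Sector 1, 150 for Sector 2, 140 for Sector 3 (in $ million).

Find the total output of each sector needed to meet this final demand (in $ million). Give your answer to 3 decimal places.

I − A =
  [   0.80    -0.35    -0.40]
  [  -0.30     0.65    -0.25]
  [  -0.15     0.00     0.85]
Cofactors of I−A, C_ij = (−1)^(i+j)·(minor ij) (rows/columns in the sector order above):
  C_11 = (0.65)(0.85) − (-0.25)(0.00) = 0.5525
  C_12 = −[(-0.30)(0.85) − (-0.25)(-0.15)] = 0.2925
  C_13 = (-0.30)(0.00) − (0.65)(-0.15) = 0.0975
  C_21 = −[(-0.35)(0.85) − (-0.40)(0.00)] = 0.2975
  C_22 = (0.80)(0.85) − (-0.40)(-0.15) = 0.6200
  C_23 = −[(0.80)(0.00) − (-0.35)(-0.15)] = 0.0525
  C_31 = (-0.35)(-0.25) − (-0.40)(0.65) = 0.3475
  C_32 = −[(0.80)(-0.25) − (-0.40)(-0.30)] = 0.3200
  C_33 = (0.80)(0.65) − (-0.35)(-0.30) = 0.4150
det(I−A) = Σ_j (I−A)_1j·C_1j = (0.80)(0.5525) + (-0.35)(0.2925) + (-0.40)(0.0975) = 0.300625
adj(I−A) = Cᵀ =
  [ 0.5525   0.2975   0.3475]
  [ 0.2925   0.6200   0.3200]
  [ 0.0975   0.0525   0.4150]
(I − A)⁻¹ = adj(I−A) / det(I−A) ≈
  [   1.8378     0.9896     1.1559]
  [   0.9730     2.0624     1.0644]
  [   0.3243     0.1746     1.3805]
x = (I − A)⁻¹ d = adj(I−A)·d / det(I−A), with det(I−A) = 0.300625:
  x_1 = (0.5525·35 + 0.2975·150 + 0.3475·140) / 0.300625 = 112.6125 / 0.300625 ≈ 374.595
  x_2 = (0.2925·35 + 0.6200·150 + 0.3200·140) / 0.300625 = 148.0375 / 0.300625 ≈ 492.432
  x_3 = (0.0975·35 + 0.0525·150 + 0.4150·140) / 0.300625 = 69.3875 / 0.300625 ≈ 230.811

x_1 = 374.595, x_2 = 492.432, x_3 = 230.811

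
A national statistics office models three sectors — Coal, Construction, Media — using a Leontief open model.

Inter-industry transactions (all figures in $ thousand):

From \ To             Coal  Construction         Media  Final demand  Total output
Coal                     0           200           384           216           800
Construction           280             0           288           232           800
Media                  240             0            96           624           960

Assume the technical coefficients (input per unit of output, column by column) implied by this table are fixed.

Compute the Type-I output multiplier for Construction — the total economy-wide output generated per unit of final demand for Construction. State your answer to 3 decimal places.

Technical coefficients a_ij = z_ij / X_j:
  a_11 = 0/800 = 0.00, a_21 = 280/800 = 0.35, a_31 = 240/800 = 0.30
  a_12 = 200/800 = 0.25, a_22 = 0/800 = 0.00, a_32 = 0/800 = 0.00
  a_13 = 384/960 = 0.40, a_23 = 288/960 = 0.30, a_33 = 96/960 = 0.10
I − A =
  [   1.00    -0.25    -0.40]
  [  -0.35     1.00    -0.30]
  [  -0.30     0.00     0.90]
Cofactors of I−A, C_ij = (−1)^(i+j)·(minor ij) (rows/columns in the sector order above):
  C_11 = (1.00)(0.90) − (-0.30)(0.00) = 0.9000
  C_12 = −[(-0.35)(0.90) − (-0.30)(-0.30)] = 0.4050
  C_13 = (-0.35)(0.00) − (1.00)(-0.30) = 0.3000
  C_21 = −[(-0.25)(0.90) − (-0.40)(0.00)] = 0.2250
  C_22 = (1.00)(0.90) − (-0.40)(-0.30) = 0.7800
  C_23 = −[(1.00)(0.00) − (-0.25)(-0.30)] = 0.0750
  C_31 = (-0.25)(-0.30) − (-0.40)(1.00) = 0.4750
  C_32 = −[(1.00)(-0.30) − (-0.40)(-0.35)] = 0.4400
  C_33 = (1.00)(1.00) − (-0.25)(-0.35) = 0.9125
det(I−A) = Σ_j (I−A)_1j·C_1j = (1.00)(0.9000) + (-0.25)(0.4050) + (-0.40)(0.3000) = 0.67875
adj(I−A) = Cᵀ =
  [ 0.9000   0.2250   0.4750]
  [ 0.4050   0.7800   0.4400]
  [ 0.3000   0.0750   0.9125]
(I − A)⁻¹ = adj(I−A) / det(I−A) ≈
  [   1.3260     0.3315     0.6998]
  [   0.5967     1.1492     0.6483]
  [   0.4420     0.1105     1.3444]
The output multiplier for sector j is the column-j sum of the Leontief inverse (I − A)⁻¹ = adj(I−A) / det(I−A).
Column 2 of adj(I−A): (0.2250, 0.7800, 0.0750); det(I−A) = 0.67875.
m_2 = (0.2250 + 0.7800 + 0.0750) / 0.67875 = 1.08 / 0.67875 ≈ 1.591.

m_2 = 1.591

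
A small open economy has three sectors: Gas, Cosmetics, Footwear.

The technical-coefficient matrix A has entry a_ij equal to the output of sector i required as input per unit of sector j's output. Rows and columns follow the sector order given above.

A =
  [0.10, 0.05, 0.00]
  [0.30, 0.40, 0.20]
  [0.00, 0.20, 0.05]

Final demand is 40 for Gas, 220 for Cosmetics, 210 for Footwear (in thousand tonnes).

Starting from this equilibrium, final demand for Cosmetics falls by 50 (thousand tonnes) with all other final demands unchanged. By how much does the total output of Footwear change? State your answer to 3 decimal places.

I − A =
  [   0.90    -0.05     0.00]
  [  -0.30     0.60    -0.20]
  [   0.00    -0.20     0.95]
Cofactors of I−A, C_ij = (−1)^(i+j)·(minor ij) (rows/columns in the sector order above):
  C_11 = (0.60)(0.95) − (-0.20)(-0.20) = 0.5300
  C_12 = −[(-0.30)(0.95) − (-0.20)(0.00)] = 0.2850
  C_13 = (-0.30)(-0.20) − (0.60)(0.00) = 0.0600
  C_21 = −[(-0.05)(0.95) − (0.00)(-0.20)] = 0.0475
  C_22 = (0.90)(0.95) − (0.00)(0.00) = 0.8550
  C_23 = −[(0.90)(-0.20) − (-0.05)(0.00)] = 0.1800
  C_31 = (-0.05)(-0.20) − (0.00)(0.60) = 0.0100
  C_32 = −[(0.90)(-0.20) − (0.00)(-0.30)] = 0.1800
  C_33 = (0.90)(0.60) − (-0.05)(-0.30) = 0.5250
det(I−A) = Σ_j (I−A)_1j·C_1j = (0.90)(0.5300) + (-0.05)(0.2850) + (0.00)(0.0600) = 0.46275
adj(I−A) = Cᵀ =
  [ 0.5300   0.0475   0.0100]
  [ 0.2850   0.8550   0.1800]
  [ 0.0600   0.1800   0.5250]
(I − A)⁻¹ = adj(I−A) / det(I−A) ≈
  [   1.1453     0.1026     0.0216]
  [   0.6159     1.8476     0.3890]
  [   0.1297     0.3890     1.1345]
Δx = (I − A)⁻¹ Δd with Δd having -50 in the Cosmetics component and 0 elsewhere.
So Δx_3 = L_32 · (-50), where L_32 = adj(I−A)_32 / det(I−A) = 0.1800 / 0.46275.
Δx_3 = 0.1800 × (-50) / 0.46275 = -9.00 / 0.46275 ≈ -19.449.

Δx_3 = -19.449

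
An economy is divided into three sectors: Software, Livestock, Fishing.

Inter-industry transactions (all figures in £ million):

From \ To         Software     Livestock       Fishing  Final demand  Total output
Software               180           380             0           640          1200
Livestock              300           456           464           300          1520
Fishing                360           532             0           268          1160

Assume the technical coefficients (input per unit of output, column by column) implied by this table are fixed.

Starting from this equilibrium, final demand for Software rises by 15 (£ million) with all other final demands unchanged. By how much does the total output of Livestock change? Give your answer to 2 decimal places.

Δx_2 = 14.47

Technical coefficients a_ij = z_ij / X_j:
  a_11 = 180/1200 = 0.15, a_21 = 300/1200 = 0.25, a_31 = 360/1200 = 0.30
  a_12 = 380/1520 = 0.25, a_22 = 456/1520 = 0.30, a_32 = 532/1520 = 0.35
  a_13 = 0/1160 = 0.00, a_23 = 464/1160 = 0.40, a_33 = 0/1160 = 0.00
I − A =
  [   0.85    -0.25     0.00]
  [  -0.25     0.70    -0.40]
  [  -0.30    -0.35     1.00]
Cofactors of I−A, C_ij = (−1)^(i+j)·(minor ij) (rows/columns in the sector order above):
  C_11 = (0.70)(1.00) − (-0.40)(-0.35) = 0.5600
  C_12 = −[(-0.25)(1.00) − (-0.40)(-0.30)] = 0.3700
  C_13 = (-0.25)(-0.35) − (0.70)(-0.30) = 0.2975
  C_21 = −[(-0.25)(1.00) − (0.00)(-0.35)] = 0.2500
  C_22 = (0.85)(1.00) − (0.00)(-0.30) = 0.8500
  C_23 = −[(0.85)(-0.35) − (-0.25)(-0.30)] = 0.3725
  C_31 = (-0.25)(-0.40) − (0.00)(0.70) = 0.1000
  C_32 = −[(0.85)(-0.40) − (0.00)(-0.25)] = 0.3400
  C_33 = (0.85)(0.70) − (-0.25)(-0.25) = 0.5325
det(I−A) = Σ_j (I−A)_1j·C_1j = (0.85)(0.5600) + (-0.25)(0.3700) + (0.00)(0.2975) = 0.3835
adj(I−A) = Cᵀ =
  [ 0.5600   0.2500   0.1000]
  [ 0.3700   0.8500   0.3400]
  [ 0.2975   0.3725   0.5325]
(I − A)⁻¹ = adj(I−A) / det(I−A) ≈
  [   1.4602     0.6519     0.2608]
  [   0.9648     2.2164     0.8866]
  [   0.7757     0.9713     1.3885]
Δx = (I − A)⁻¹ Δd with Δd having +15 in the Software component and 0 elsewhere.
So Δx_2 = L_21 · (+15), where L_21 = adj(I−A)_21 / det(I−A) = 0.3700 / 0.3835.
Δx_2 = 0.3700 × (+15) / 0.3835 = 5.55 / 0.3835 ≈ 14.47.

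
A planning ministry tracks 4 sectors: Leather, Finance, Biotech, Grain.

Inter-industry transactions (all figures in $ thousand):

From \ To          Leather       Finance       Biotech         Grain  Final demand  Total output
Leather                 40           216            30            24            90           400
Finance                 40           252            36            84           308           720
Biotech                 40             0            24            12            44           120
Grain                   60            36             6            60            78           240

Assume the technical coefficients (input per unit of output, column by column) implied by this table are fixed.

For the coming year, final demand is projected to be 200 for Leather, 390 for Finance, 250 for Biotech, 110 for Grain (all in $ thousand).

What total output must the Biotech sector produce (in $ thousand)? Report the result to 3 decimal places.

x_3 = 433.559

Technical coefficients a_ij = z_ij / X_j:
  a_11 = 40/400 = 0.10, a_21 = 40/400 = 0.10, a_31 = 40/400 = 0.10, a_41 = 60/400 = 0.15
  a_12 = 216/720 = 0.30, a_22 = 252/720 = 0.35, a_32 = 0/720 = 0.00, a_42 = 36/720 = 0.05
  a_13 = 30/120 = 0.25, a_23 = 36/120 = 0.30, a_33 = 24/120 = 0.20, a_43 = 6/120 = 0.05
  a_14 = 24/240 = 0.10, a_24 = 84/240 = 0.35, a_34 = 12/240 = 0.05, a_44 = 60/240 = 0.25
I − A =
  [   0.90    -0.30    -0.25    -0.10]
  [  -0.10     0.65    -0.30    -0.35]
  [  -0.10     0.00     0.80    -0.05]
  [  -0.15    -0.05    -0.05     0.75]
Compute the cofactors C_ij = (−1)^(i+j)·(3×3 minor ij) of I−A; the adjugate is their transpose:
adj(I−A) = Cᵀ =
  [ 0.373625   0.183875   0.195000   0.148625]
  [ 0.128250   0.504625   0.246125   0.269000]
  [ 0.052125   0.027500   0.374500   0.044750]
  [ 0.086750   0.072250   0.080375   0.418750]
det(I−A) = Σ_j (I−A)_1j·C_1j = (0.90)(0.373625) + (-0.30)(0.128250) + (-0.25)(0.052125) + (-0.10)(0.086750) = 0.27608125
(I − A)⁻¹ = adj(I−A) / det(I−A) ≈
  [   1.3533     0.6660     0.7063     0.5383]
  [   0.4645     1.8278     0.8915     0.9744]
  [   0.1888     0.0996     1.3565     0.1621]
  [   0.3142     0.2617     0.2911     1.5168]
x = (I − A)⁻¹ d = adj(I−A)·d / det(I−A), with det(I−A) = 0.27608125:
  x_1 = (0.373625·200 + 0.183875·390 + 0.195000·250 + 0.148625·110) / 0.27608125 = 211.535 / 0.27608125 ≈ 766.206
  x_2 = (0.128250·200 + 0.504625·390 + 0.246125·250 + 0.269000·110) / 0.27608125 = 313.575 / 0.27608125 ≈ 1135.807
  x_3 = (0.052125·200 + 0.027500·390 + 0.374500·250 + 0.044750·110) / 0.27608125 = 119.6975 / 0.27608125 ≈ 433.559
  x_4 = (0.086750·200 + 0.072250·390 + 0.080375·250 + 0.418750·110) / 0.27608125 = 111.68375 / 0.27608125 ≈ 404.532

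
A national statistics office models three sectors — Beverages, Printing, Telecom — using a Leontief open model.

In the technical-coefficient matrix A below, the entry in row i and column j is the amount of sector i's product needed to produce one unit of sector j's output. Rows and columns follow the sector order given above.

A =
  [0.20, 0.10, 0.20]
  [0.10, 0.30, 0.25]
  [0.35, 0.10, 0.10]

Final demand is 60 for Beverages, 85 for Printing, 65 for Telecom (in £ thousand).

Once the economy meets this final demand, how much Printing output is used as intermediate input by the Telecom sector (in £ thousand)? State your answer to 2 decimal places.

z_23 = 36.62

I − A =
  [   0.80    -0.10    -0.20]
  [  -0.10     0.70    -0.25]
  [  -0.35    -0.10     0.90]
Cofactors of I−A, C_ij = (−1)^(i+j)·(minor ij) (rows/columns in the sector order above):
  C_11 = (0.70)(0.90) − (-0.25)(-0.10) = 0.6050
  C_12 = −[(-0.10)(0.90) − (-0.25)(-0.35)] = 0.1775
  C_13 = (-0.10)(-0.10) − (0.70)(-0.35) = 0.2550
  C_21 = −[(-0.10)(0.90) − (-0.20)(-0.10)] = 0.1100
  C_22 = (0.80)(0.90) − (-0.20)(-0.35) = 0.6500
  C_23 = −[(0.80)(-0.10) − (-0.10)(-0.35)] = 0.1150
  C_31 = (-0.10)(-0.25) − (-0.20)(0.70) = 0.1650
  C_32 = −[(0.80)(-0.25) − (-0.20)(-0.10)] = 0.2200
  C_33 = (0.80)(0.70) − (-0.10)(-0.10) = 0.5500
det(I−A) = Σ_j (I−A)_1j·C_1j = (0.80)(0.6050) + (-0.10)(0.1775) + (-0.20)(0.2550) = 0.41525
adj(I−A) = Cᵀ =
  [ 0.6050   0.1100   0.1650]
  [ 0.1775   0.6500   0.2200]
  [ 0.2550   0.1150   0.5500]
(I − A)⁻¹ = adj(I−A) / det(I−A) ≈
  [   1.4570     0.2649     0.3974]
  [   0.4275     1.5653     0.5298]
  [   0.6141     0.2769     1.3245]
First solve x = (I − A)⁻¹ d = adj(I−A)·d / det(I−A); in particular x_3 = (0.2550·60 + 0.1150·85 + 0.5500·65) / 0.41525 = 60.825 / 0.41525 ≈ 146.4780.
Intermediate flow from 2 to 3: z_23 = a_23 · x_3 = 0.25 × 60.825 / 0.41525 = 15.20625 / 0.41525 ≈ 36.62.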